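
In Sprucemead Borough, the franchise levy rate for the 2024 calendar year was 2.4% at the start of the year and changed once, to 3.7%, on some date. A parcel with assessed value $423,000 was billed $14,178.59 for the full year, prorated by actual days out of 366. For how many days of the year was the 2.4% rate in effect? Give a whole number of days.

98 days

Let d = days at the first rate; then 366 − d days at the second rate.
$423,000 × [2.4%·d + 3.7%·(366−d)] / 366 = $14,178.59
Solving gives d = 98, so the new rate took effect on 8 Apr 2024.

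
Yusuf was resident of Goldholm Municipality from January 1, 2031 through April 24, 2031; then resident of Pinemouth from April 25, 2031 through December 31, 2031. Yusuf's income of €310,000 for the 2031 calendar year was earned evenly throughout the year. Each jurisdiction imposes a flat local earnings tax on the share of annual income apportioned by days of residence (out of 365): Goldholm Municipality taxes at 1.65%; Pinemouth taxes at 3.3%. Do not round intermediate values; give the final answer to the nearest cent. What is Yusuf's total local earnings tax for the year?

Goldholm Municipality, January 1 – April 24, 2031: 114 days → €310,000 × 1.65% × 114/365 = €1,597.5616
Pinemouth, April 25 – December 31, 2031: 251 days → €310,000 × 3.3% × 251/365 = €7,034.8767
Total = €8,632.4384

€8,632.44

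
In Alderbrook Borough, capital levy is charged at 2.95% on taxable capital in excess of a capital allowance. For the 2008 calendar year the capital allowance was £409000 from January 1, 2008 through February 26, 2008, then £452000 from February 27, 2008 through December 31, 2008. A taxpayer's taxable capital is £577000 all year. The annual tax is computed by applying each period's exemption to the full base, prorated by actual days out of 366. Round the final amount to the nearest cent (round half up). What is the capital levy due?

January 1 – February 26, 2008: 57 days, exemption £409000 → (£577000 − £409000) × 2.95% × 57/366 = £771.8361
February 27 – December 31, 2008: 309 days, exemption £452000 → (£577000 − £452000) × 2.95% × 309/366 = £3113.2172
Total = £3885.0533

£3885.05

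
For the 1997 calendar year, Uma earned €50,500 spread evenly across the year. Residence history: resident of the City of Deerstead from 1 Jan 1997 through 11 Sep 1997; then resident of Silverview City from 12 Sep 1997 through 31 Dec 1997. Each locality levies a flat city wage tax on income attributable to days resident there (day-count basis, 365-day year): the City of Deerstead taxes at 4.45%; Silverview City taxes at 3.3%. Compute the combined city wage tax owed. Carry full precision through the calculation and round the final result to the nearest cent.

€2,070.64

The City of Deerstead, 1 Jan – 11 Sep 1997: 254 days → €50,500 × 4.45% × 254/365 = €1,563.8397
Silverview City, 12 Sep – 31 Dec 1997: 111 days → €50,500 × 3.3% × 111/365 = €506.7986
Total = €2,070.6384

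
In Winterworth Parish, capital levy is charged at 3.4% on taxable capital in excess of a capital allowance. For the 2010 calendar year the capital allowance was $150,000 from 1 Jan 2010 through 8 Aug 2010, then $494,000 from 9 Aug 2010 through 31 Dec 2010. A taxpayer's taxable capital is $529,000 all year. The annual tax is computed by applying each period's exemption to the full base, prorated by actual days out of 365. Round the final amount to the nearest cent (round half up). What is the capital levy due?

$8,239.64

1 Jan – 8 Aug 2010: 220 days, exemption $150,000 → ($529,000 − $150,000) × 3.4% × 220/365 = $7,766.9041
9 Aug – 31 Dec 2010: 145 days, exemption $494,000 → ($529,000 − $494,000) × 3.4% × 145/365 = $472.7397
Total = $8,239.6438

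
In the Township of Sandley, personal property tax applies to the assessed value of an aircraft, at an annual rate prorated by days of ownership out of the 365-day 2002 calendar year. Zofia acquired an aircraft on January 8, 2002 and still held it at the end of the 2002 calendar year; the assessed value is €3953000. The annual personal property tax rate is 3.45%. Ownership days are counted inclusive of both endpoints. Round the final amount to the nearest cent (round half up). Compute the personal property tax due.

€133763.02

Days held (January 8 – December 31, 2002): 358 out of 365
Tax = €3953000 × 3.45% × 358/365 = €133763.0219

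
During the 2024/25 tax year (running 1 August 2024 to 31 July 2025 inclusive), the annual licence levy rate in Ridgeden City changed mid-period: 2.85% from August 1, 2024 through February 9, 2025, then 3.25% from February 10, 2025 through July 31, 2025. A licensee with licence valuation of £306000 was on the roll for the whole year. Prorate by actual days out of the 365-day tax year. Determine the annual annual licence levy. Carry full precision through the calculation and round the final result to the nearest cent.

August 1, 2024 – February 9, 2025: 193 days at 2.85% → £306000 × 2.85% × 193/365 = £4611.3781
February 10 – July 31, 2025: 172 days at 3.25% → £306000 × 3.25% × 172/365 = £4686.4110
Total = £9297.7890

£9297.79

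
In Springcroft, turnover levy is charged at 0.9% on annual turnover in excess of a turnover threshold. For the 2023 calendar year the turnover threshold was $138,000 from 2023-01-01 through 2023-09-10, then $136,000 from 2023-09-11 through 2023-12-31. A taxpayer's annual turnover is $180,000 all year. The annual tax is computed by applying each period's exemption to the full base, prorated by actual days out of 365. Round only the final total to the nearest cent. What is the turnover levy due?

2023-01-01 to 2023-09-10: 253 days, exemption $138,000 → ($180,000 − $138,000) × 0.9% × 253/365 = $262.0110
2023-09-11 to 2023-12-31: 112 days, exemption $136,000 → ($180,000 − $136,000) × 0.9% × 112/365 = $121.5123
Total = $383.5233

$383.52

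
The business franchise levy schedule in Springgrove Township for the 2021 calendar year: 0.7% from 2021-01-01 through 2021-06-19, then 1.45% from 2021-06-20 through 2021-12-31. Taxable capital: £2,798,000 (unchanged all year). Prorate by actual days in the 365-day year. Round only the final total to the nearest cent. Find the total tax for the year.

£30,797.16

2021-01-01 to 2021-06-19: 170 days at 0.7% → £2,798,000 × 0.7% × 170/365 = £9,122.2466
2021-06-20 to 2021-12-31: 195 days at 1.45% → £2,798,000 × 1.45% × 195/365 = £21,674.9178
Total = £30,797.1644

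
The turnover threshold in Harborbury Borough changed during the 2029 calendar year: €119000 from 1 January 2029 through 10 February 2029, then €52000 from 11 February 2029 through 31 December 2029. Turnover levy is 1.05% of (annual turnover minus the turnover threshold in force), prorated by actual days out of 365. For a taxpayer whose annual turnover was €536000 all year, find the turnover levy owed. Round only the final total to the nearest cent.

€5002.98

1 January – 10 February 2029: 41 days, exemption €119000 → (€536000 − €119000) × 1.05% × 41/365 = €491.8315
11 February – 31 December 2029: 324 days, exemption €52000 → (€536000 − €52000) × 1.05% × 324/365 = €4511.1452
Total = €5002.9767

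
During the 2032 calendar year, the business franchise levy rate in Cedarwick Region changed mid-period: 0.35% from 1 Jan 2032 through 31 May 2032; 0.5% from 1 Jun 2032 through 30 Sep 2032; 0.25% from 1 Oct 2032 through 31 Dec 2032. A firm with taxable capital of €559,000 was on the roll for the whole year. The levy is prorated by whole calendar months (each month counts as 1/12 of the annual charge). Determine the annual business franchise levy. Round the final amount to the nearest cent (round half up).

1 Jan – 31 May 2032: 5 months at 0.35% → €559,000 × 0.35% × 5/12 = €815.2083
1 Jun – 30 Sep 2032: 4 months at 0.5% → €559,000 × 0.5% × 4/12 = €931.6667
1 Oct – 31 Dec 2032: 3 months at 0.25% → €559,000 × 0.25% × 3/12 = €349.3750
Total = €2,096.2500

€2,096.25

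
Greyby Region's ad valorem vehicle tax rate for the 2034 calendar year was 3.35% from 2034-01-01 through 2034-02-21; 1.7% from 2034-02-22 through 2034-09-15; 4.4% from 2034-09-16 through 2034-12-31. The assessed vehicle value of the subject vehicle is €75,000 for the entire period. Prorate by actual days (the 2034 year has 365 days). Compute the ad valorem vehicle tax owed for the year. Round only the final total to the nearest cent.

€2,044.93

2034-01-01 to 2034-02-21: 52 days at 3.35% → €75,000 × 3.35% × 52/365 = €357.9452
2034-02-22 to 2034-09-15: 206 days at 1.7% → €75,000 × 1.7% × 206/365 = €719.5890
2034-09-16 to 2034-12-31: 107 days at 4.4% → €75,000 × 4.4% × 107/365 = €967.3973
Total = €2,044.9315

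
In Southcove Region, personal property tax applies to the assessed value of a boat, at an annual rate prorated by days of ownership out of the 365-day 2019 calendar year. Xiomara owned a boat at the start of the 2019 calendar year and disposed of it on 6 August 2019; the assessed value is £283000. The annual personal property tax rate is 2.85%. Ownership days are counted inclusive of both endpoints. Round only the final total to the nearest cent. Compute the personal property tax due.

Days held (1 January – 6 August 2019): 218 out of 365
Tax = £283000 × 2.85% × 218/365 = £4817.2027

£4817.20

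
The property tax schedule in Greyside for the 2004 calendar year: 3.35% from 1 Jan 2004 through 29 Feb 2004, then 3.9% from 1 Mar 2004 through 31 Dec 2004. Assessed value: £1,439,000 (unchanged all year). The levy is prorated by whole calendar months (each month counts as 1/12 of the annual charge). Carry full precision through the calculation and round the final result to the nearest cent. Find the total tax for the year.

£54,801.92

1 Jan – 29 Feb 2004: 2 months at 3.35% → £1,439,000 × 3.35% × 2/12 = £8,034.4167
1 Mar – 31 Dec 2004: 10 months at 3.9% → £1,439,000 × 3.9% × 10/12 = £46,767.5000
Total = £54,801.9167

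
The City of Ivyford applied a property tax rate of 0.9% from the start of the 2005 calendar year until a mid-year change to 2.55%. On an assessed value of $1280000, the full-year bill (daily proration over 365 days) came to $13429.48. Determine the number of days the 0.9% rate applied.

Let d = days at the first rate; then 365 − d days at the second rate.
$1280000 × [0.9%·d + 2.55%·(365−d)] / 365 = $13429.48
Solving gives d = 332, so the new rate took effect on 29 November 2005.

332 days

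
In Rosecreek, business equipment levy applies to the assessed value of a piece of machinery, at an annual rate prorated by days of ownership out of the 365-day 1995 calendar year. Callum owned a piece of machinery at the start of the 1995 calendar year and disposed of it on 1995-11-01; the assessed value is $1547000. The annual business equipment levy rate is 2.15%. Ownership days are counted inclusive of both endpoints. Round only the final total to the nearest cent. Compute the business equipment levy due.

$27793.02

Days held (1995-01-01 to 1995-11-01): 305 out of 365
Tax = $1547000 × 2.15% × 305/365 = $27793.0205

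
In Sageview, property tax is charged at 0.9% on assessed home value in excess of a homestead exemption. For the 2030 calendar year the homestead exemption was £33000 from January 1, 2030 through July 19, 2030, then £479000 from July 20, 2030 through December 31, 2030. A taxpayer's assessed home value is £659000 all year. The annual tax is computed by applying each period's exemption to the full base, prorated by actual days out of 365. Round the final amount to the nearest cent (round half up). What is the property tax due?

£3819.45

January 1 – July 19, 2030: 200 days, exemption £33000 → (£659000 − £33000) × 0.9% × 200/365 = £3087.1233
July 20 – December 31, 2030: 165 days, exemption £479000 → (£659000 − £479000) × 0.9% × 165/365 = £732.3288
Total = £3819.4521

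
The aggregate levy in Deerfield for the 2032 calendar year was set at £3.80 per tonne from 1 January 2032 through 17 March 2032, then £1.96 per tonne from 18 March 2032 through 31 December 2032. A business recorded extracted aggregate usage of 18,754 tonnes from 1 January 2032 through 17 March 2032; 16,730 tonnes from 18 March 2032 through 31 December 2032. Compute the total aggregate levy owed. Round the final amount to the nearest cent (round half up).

1 January – 17 March 2032: 18,754 tonnes at £3.80/tonne → £71,265.20
18 March – 31 December 2032: 16,730 tonnes at £1.96/tonne → £32,790.80

£104,056.00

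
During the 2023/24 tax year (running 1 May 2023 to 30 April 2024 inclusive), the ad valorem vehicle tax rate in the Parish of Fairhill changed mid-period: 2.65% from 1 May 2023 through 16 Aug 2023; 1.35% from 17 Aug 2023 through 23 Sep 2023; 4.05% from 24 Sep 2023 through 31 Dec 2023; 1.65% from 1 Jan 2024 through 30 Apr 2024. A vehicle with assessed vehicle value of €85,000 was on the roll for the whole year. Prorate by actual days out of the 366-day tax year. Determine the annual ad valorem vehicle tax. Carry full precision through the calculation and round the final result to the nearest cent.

1 May – 16 Aug 2023: 108 days at 2.65% → €85,000 × 2.65% × 108/366 = €664.6721
17 Aug – 23 Sep 2023: 38 days at 1.35% → €85,000 × 1.35% × 38/366 = €119.1393
24 Sep – 31 Dec 2023: 99 days at 4.05% → €85,000 × 4.05% × 99/366 = €931.1680
1 Jan – 30 Apr 2024: 121 days at 1.65% → €85,000 × 1.65% × 121/366 = €463.6680
Total = €2,178.6475

€2,178.65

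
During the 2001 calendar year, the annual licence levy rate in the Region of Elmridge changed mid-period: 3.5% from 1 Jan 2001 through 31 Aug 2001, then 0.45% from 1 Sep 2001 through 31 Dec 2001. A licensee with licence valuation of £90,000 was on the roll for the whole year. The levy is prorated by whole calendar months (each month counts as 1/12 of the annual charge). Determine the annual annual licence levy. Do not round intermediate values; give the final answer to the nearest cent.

1 Jan – 31 Aug 2001: 8 months at 3.5% → £90,000 × 3.5% × 8/12 = £2,100.0000
1 Sep – 31 Dec 2001: 4 months at 0.45% → £90,000 × 0.45% × 4/12 = £135.0000
Total = £2,235.0000

£2,235.00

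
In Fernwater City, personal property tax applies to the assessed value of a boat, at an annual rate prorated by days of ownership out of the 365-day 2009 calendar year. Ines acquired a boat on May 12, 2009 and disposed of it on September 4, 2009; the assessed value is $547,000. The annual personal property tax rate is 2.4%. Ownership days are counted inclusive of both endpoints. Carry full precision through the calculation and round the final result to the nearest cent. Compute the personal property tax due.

Days held (May 12 – September 4, 2009): 116 out of 365
Tax = $547,000 × 2.4% × 116/365 = $4,172.1863

$4,172.19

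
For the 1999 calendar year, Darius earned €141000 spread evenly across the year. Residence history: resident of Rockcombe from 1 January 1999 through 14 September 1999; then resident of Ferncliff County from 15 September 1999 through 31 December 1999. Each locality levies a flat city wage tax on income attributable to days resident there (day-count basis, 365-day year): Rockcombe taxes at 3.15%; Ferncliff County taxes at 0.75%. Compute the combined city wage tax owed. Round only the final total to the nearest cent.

Rockcombe, 1 January – 14 September 1999: 257 days → €141000 × 3.15% × 257/365 = €3127.3027
Ferncliff County, 15 September – 31 December 1999: 108 days → €141000 × 0.75% × 108/365 = €312.9041
Total = €3440.2068

€3440.21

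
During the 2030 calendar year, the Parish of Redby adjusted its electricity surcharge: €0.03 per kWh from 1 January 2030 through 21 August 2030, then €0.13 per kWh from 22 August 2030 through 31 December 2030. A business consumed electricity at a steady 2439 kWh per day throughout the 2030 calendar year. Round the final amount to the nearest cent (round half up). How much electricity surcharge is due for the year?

€58,901.85

1 January – 21 August 2030: 233 days × 2439 kWh/day = 568,287 kWh at €0.03/kWh → €17,048.61
22 August – 31 December 2030: 132 days × 2439 kWh/day = 321,948 kWh at €0.13/kWh → €41,853.24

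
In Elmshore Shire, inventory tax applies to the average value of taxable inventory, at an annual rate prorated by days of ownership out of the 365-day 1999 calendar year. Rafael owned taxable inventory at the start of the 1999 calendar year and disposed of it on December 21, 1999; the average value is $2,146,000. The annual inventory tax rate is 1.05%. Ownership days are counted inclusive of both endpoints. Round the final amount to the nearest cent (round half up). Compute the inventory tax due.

$21,915.66

Days held (January 1 – December 21, 1999): 355 out of 365
Tax = $2,146,000 × 1.05% × 355/365 = $21,915.6575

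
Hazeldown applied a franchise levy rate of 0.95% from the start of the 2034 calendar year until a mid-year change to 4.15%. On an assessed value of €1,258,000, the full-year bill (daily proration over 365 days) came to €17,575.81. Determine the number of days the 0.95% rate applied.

314 days

Let d = days at the first rate; then 365 − d days at the second rate.
€1,258,000 × [0.95%·d + 4.15%·(365−d)] / 365 = €17,575.81
Solving gives d = 314, so the new rate took effect on 11 Nov 2034.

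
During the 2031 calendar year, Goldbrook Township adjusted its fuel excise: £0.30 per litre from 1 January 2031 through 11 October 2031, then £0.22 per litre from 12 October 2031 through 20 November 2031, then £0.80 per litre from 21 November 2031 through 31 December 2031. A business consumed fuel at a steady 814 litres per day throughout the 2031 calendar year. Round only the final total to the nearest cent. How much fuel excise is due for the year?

£103,215.20

1 January – 11 October 2031: 284 days × 814 litres/day = 231,176 litres at £0.30/litre → £69,352.80
12 October – 20 November 2031: 40 days × 814 litres/day = 32,560 litres at £0.22/litre → £7,163.20
21 November – 31 December 2031: 41 days × 814 litres/day = 33,374 litres at £0.80/litre → £26,699.20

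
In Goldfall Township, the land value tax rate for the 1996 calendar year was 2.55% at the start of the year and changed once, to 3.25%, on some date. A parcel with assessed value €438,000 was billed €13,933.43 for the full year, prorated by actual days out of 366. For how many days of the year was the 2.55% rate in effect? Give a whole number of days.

Let d = days at the first rate; then 366 − d days at the second rate.
€438,000 × [2.55%·d + 3.25%·(366−d)] / 366 = €13,933.43
Solving gives d = 36, so the new rate took effect on 6 February 1996.

36 days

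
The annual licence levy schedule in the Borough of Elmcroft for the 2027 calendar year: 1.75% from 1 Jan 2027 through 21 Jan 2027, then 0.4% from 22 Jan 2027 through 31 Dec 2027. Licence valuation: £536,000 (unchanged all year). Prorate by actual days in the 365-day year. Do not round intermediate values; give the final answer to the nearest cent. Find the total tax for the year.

1 Jan – 21 Jan 2027: 21 days at 1.75% → £536,000 × 1.75% × 21/365 = £539.6712
22 Jan – 31 Dec 2027: 344 days at 0.4% → £536,000 × 0.4% × 344/365 = £2,020.6466
Total = £2,560.3178

£2,560.32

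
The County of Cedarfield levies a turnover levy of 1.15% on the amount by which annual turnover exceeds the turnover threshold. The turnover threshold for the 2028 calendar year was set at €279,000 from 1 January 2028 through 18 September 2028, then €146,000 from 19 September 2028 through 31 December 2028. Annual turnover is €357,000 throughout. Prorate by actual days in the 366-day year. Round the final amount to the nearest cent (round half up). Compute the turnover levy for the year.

€1,331.61

1 January – 18 September 2028: 262 days, exemption €279,000 → (€357,000 − €279,000) × 1.15% × 262/366 = €642.1148
19 September – 31 December 2028: 104 days, exemption €146,000 → (€357,000 − €146,000) × 1.15% × 104/366 = €689.4973
Total = €1,331.6120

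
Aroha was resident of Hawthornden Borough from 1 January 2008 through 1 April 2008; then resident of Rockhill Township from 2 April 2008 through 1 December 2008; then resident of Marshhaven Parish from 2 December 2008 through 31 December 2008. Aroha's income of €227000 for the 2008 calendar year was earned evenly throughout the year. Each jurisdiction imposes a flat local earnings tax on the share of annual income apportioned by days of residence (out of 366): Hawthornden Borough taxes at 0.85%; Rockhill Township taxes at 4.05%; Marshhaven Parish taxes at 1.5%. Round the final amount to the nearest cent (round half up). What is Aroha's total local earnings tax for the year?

Hawthornden Borough, 1 January – 1 April 2008: 92 days → €227000 × 0.85% × 92/366 = €485.0109
Rockhill Township, 2 April – 1 December 2008: 244 days → €227000 × 4.05% × 244/366 = €6129.0000
Marshhaven Parish, 2 December – 31 December 2008: 30 days → €227000 × 1.5% × 30/366 = €279.0984
Total = €6893.1093

€6893.11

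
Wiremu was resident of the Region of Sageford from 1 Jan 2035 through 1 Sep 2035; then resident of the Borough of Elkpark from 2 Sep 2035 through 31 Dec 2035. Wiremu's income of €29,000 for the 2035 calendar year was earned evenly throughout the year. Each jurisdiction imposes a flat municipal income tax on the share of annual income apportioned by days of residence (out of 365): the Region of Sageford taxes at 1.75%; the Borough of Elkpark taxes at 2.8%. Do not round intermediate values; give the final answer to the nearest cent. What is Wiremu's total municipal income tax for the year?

The Region of Sageford, 1 Jan – 1 Sep 2035: 244 days → €29,000 × 1.75% × 244/365 = €339.2603
The Borough of Elkpark, 2 Sep – 31 Dec 2035: 121 days → €29,000 × 2.8% × 121/365 = €269.1836
Total = €608.4438

€608.44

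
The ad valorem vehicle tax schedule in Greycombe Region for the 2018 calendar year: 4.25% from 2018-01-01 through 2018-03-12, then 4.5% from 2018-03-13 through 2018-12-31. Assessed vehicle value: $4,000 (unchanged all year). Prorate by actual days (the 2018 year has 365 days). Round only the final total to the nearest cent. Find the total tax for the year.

2018-01-01 to 2018-03-12: 71 days at 4.25% → $4,000 × 4.25% × 71/365 = $33.0685
2018-03-13 to 2018-12-31: 294 days at 4.5% → $4,000 × 4.5% × 294/365 = $144.9863
Total = $178.0548

$178.05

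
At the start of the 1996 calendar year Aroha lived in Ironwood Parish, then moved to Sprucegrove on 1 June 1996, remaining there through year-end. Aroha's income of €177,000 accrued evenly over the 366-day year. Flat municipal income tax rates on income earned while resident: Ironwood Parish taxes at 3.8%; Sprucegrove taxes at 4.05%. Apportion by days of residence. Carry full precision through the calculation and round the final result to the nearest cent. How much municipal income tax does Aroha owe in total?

Ironwood Parish, 1 January – 31 May 1996: 152 days → €177,000 × 3.8% × 152/366 = €2,793.3115
Sprucegrove, 1 June – 31 December 1996: 214 days → €177,000 × 4.05% × 214/366 = €4,191.4180
Total = €6,984.7295

€6,984.73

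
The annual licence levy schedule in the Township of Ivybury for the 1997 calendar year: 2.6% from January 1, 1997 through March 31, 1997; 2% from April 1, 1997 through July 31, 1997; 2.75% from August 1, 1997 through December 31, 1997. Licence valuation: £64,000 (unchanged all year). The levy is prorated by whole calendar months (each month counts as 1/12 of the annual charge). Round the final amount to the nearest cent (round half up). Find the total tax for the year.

£1,576.00

January 1 – March 31, 1997: 3 months at 2.6% → £64,000 × 2.6% × 3/12 = £416.0000
April 1 – July 31, 1997: 4 months at 2% → £64,000 × 2% × 4/12 = £426.6667
August 1 – December 31, 1997: 5 months at 2.75% → £64,000 × 2.75% × 5/12 = £733.3333
Total = £1,576.0000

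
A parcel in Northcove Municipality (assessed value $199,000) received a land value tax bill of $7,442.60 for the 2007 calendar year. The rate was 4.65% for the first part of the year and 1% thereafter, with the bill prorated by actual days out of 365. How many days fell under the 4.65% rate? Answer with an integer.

Let d = days at the first rate; then 365 − d days at the second rate.
$199,000 × [4.65%·d + 1%·(365−d)] / 365 = $7,442.60
Solving gives d = 274, so the new rate took effect on 2 October 2007.

274 days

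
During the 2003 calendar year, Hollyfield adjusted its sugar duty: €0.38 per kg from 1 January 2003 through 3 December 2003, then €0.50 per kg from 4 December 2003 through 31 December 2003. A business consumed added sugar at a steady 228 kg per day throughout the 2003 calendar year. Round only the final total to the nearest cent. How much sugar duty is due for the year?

€32,389.68

1 January – 3 December 2003: 337 days × 228 kg/day = 76,836 kg at €0.38/kg → €29,197.68
4 December – 31 December 2003: 28 days × 228 kg/day = 6,384 kg at €0.50/kg → €3,192.00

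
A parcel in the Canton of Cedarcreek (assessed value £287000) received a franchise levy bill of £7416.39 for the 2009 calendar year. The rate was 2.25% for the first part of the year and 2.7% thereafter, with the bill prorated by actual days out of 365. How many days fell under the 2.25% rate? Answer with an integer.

94 days

Let d = days at the first rate; then 365 − d days at the second rate.
£287000 × [2.25%·d + 2.7%·(365−d)] / 365 = £7416.39
Solving gives d = 94, so the new rate took effect on 5 April 2009.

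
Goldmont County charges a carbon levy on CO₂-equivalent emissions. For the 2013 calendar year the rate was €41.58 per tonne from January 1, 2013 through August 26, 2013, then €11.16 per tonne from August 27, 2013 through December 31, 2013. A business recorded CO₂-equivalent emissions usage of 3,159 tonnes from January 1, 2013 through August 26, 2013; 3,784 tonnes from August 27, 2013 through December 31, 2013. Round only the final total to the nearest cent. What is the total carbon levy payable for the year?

€173580.66

January 1 – August 26, 2013: 3,159 tonnes at €41.58/tonne → €131351.22
August 27 – December 31, 2013: 3,784 tonnes at €11.16/tonne → €42229.44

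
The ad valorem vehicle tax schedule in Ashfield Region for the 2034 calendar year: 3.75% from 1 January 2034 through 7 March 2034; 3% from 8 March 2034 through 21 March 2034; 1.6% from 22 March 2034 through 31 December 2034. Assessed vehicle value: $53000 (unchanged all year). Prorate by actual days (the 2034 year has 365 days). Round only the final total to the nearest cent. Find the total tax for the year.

$1082.51

1 January – 7 March 2034: 66 days at 3.75% → $53000 × 3.75% × 66/365 = $359.3836
8 March – 21 March 2034: 14 days at 3% → $53000 × 3% × 14/365 = $60.9863
22 March – 31 December 2034: 285 days at 1.6% → $53000 × 1.6% × 285/365 = $662.1370
Total = $1082.5068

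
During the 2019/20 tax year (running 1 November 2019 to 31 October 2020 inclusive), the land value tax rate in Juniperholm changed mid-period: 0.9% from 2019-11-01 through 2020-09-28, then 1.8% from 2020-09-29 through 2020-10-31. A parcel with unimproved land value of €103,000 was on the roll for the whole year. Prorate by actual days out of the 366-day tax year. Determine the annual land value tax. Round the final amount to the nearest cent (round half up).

2019-11-01 to 2020-09-28: 333 days at 0.9% → €103,000 × 0.9% × 333/366 = €843.4180
2020-09-29 to 2020-10-31: 33 days at 1.8% → €103,000 × 1.8% × 33/366 = €167.1639
Total = €1,010.5820

€1,010.58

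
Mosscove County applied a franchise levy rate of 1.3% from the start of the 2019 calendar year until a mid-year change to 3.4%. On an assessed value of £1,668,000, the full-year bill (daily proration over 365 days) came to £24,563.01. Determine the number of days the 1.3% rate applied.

335 days

Let d = days at the first rate; then 365 − d days at the second rate.
£1,668,000 × [1.3%·d + 3.4%·(365−d)] / 365 = £24,563.01
Solving gives d = 335, so the new rate took effect on 2 December 2019.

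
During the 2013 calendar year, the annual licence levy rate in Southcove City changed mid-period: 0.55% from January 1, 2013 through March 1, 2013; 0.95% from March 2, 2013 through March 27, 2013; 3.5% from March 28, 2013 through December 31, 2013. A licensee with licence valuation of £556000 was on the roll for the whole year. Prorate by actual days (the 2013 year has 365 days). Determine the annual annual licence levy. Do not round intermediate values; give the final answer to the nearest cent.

January 1 – March 1, 2013: 60 days at 0.55% → £556000 × 0.55% × 60/365 = £502.6849
March 2 – March 27, 2013: 26 days at 0.95% → £556000 × 0.95% × 26/365 = £376.2521
March 28 – December 31, 2013: 279 days at 3.5% → £556000 × 3.5% × 279/365 = £14874.9041
Total = £15753.8411

£15753.84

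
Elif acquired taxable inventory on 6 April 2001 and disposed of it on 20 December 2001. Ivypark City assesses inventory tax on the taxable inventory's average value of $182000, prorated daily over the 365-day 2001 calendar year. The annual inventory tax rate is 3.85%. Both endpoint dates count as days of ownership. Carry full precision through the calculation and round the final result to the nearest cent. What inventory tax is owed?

$4972.09

Days held (6 April – 20 December 2001): 259 out of 365
Tax = $182000 × 3.85% × 259/365 = $4972.0904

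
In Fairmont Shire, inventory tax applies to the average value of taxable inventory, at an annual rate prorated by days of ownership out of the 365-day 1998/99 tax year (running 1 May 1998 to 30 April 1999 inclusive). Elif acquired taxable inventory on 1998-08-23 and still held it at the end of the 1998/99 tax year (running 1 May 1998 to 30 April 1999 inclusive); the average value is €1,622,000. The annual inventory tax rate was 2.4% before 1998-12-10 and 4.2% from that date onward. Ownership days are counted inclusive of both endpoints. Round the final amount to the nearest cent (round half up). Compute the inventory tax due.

€38,128.11

1998-08-23 to 1998-12-09: 109 days at 2.4% → €1,622,000 × 2.4% × 109/365 = €11,625.0740
1998-12-10 to 1999-04-30: 142 days at 4.2% → €1,622,000 × 4.2% × 142/365 = €26,503.0356
Total = €38,128.1096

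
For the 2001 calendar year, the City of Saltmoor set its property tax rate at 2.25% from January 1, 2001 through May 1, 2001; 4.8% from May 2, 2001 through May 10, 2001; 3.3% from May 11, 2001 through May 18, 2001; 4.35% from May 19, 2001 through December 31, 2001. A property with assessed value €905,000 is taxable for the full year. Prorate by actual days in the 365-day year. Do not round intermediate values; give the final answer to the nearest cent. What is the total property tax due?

January 1 – May 1, 2001: 121 days at 2.25% → €905,000 × 2.25% × 121/365 = €6,750.3082
May 2 – May 10, 2001: 9 days at 4.8% → €905,000 × 4.8% × 9/365 = €1,071.1233
May 11 – May 18, 2001: 8 days at 3.3% → €905,000 × 3.3% × 8/365 = €654.5753
May 19 – December 31, 2001: 227 days at 4.35% → €905,000 × 4.35% × 227/365 = €24,483.3493
Total = €32,959.3562

€32,959.36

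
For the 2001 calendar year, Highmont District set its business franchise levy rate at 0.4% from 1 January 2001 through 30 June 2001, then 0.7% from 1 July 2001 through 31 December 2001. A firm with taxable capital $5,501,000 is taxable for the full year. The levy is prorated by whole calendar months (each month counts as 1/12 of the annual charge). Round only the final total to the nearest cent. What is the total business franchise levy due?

$30,255.50

1 January – 30 June 2001: 6 months at 0.4% → $5,501,000 × 0.4% × 6/12 = $11,002.0000
1 July – 31 December 2001: 6 months at 0.7% → $5,501,000 × 0.7% × 6/12 = $19,253.5000
Total = $30,255.5000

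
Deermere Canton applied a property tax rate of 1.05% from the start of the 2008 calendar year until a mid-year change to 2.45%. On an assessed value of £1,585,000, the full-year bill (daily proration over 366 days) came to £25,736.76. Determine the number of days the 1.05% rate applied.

216 days

Let d = days at the first rate; then 366 − d days at the second rate.
£1,585,000 × [1.05%·d + 2.45%·(366−d)] / 366 = £25,736.76
Solving gives d = 216, so the new rate took effect on August 4, 2008.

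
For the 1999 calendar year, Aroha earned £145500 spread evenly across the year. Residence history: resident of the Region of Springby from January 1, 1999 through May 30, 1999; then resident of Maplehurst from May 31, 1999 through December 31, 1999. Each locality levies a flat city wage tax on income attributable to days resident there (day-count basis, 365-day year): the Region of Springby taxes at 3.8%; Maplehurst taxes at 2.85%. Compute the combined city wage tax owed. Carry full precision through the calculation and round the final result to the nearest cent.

£4714.80

The Region of Springby, January 1 – May 30, 1999: 150 days → £145500 × 3.8% × 150/365 = £2272.1918
Maplehurst, May 31 – December 31, 1999: 215 days → £145500 × 2.85% × 215/365 = £2442.6062
Total = £4714.7979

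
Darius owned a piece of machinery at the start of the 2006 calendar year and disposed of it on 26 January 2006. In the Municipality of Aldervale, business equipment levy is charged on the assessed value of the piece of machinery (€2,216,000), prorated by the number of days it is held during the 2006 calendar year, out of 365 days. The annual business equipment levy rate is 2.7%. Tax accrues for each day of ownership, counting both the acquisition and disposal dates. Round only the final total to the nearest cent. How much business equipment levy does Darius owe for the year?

Days held (1 January – 26 January 2006): 26 out of 365
Tax = €2,216,000 × 2.7% × 26/365 = €4,262.0055

€4,262.01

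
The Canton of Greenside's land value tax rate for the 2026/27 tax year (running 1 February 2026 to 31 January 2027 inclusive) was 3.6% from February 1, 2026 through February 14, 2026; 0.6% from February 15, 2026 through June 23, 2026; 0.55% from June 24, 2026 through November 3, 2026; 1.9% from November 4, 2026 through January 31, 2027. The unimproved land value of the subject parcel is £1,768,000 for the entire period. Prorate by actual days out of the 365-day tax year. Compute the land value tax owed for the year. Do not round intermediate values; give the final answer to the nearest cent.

February 1 – February 14, 2026: 14 days at 3.6% → £1,768,000 × 3.6% × 14/365 = £2,441.2932
February 15 – June 23, 2026: 129 days at 0.6% → £1,768,000 × 0.6% × 129/365 = £3,749.1288
June 24 – November 3, 2026: 133 days at 0.55% → £1,768,000 × 0.55% × 133/365 = £3,543.2658
November 4, 2026 – January 31, 2027: 89 days at 1.9% → £1,768,000 × 1.9% × 89/365 = £8,190.9260
Total = £17,924.6137

£17,924.61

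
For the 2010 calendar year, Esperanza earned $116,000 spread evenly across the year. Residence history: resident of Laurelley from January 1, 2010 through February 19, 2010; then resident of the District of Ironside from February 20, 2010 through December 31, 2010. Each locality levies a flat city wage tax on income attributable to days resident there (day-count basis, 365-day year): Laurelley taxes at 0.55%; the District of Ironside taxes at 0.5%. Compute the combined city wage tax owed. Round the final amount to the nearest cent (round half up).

$587.95

Laurelley, January 1 – February 19, 2010: 50 days → $116,000 × 0.55% × 50/365 = $87.3973
The District of Ironside, February 20 – December 31, 2010: 315 days → $116,000 × 0.5% × 315/365 = $500.5479
Total = $587.9452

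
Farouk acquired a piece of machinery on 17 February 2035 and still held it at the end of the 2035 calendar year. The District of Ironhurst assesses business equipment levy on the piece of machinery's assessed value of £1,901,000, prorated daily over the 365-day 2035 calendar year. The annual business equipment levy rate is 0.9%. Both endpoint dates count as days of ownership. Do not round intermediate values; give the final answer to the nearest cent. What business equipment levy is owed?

Days held (17 February – 31 December 2035): 318 out of 365
Tax = £1,901,000 × 0.9% × 318/365 = £14,905.9233

£14,905.92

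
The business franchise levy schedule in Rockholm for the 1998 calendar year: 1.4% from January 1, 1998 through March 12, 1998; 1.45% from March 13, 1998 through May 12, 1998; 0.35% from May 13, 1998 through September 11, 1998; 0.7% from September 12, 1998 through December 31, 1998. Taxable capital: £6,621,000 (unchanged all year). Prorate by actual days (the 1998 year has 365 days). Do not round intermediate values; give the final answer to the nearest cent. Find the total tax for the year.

£55,915.71

January 1 – March 12, 1998: 71 days at 1.4% → £6,621,000 × 1.4% × 71/365 = £18,030.8877
March 13 – May 12, 1998: 61 days at 1.45% → £6,621,000 × 1.45% × 61/365 = £16,044.5877
May 13 – September 11, 1998: 122 days at 0.35% → £6,621,000 × 0.35% × 122/365 = £7,745.6630
September 12 – December 31, 1998: 111 days at 0.7% → £6,621,000 × 0.7% × 111/365 = £14,094.5671
Total = £55,915.7055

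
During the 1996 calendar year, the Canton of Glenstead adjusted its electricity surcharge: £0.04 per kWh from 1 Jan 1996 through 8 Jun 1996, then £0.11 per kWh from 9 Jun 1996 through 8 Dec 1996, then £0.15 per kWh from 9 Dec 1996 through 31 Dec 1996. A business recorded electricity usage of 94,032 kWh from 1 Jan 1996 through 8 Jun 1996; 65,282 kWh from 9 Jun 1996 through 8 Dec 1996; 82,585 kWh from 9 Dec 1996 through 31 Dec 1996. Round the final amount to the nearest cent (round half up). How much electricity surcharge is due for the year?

£23,330.05

1 Jan – 8 Jun 1996: 94,032 kWh at £0.04/kWh → £3,761.28
9 Jun – 8 Dec 1996: 65,282 kWh at £0.11/kWh → £7,181.02
9 Dec – 31 Dec 1996: 82,585 kWh at £0.15/kWh → £12,387.75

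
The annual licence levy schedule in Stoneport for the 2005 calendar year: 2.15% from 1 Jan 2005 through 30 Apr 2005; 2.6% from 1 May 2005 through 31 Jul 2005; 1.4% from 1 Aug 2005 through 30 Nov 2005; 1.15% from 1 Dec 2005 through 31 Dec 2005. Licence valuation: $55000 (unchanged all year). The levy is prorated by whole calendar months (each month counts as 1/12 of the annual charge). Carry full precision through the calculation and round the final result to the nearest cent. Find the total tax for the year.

1 Jan – 30 Apr 2005: 4 months at 2.15% → $55000 × 2.15% × 4/12 = $394.1667
1 May – 31 Jul 2005: 3 months at 2.6% → $55000 × 2.6% × 3/12 = $357.5000
1 Aug – 30 Nov 2005: 4 months at 1.4% → $55000 × 1.4% × 4/12 = $256.6667
1 Dec – 31 Dec 2005: 1 month at 1.15% → $55000 × 1.15% × 1/12 = $52.7083
Total = $1061.0417

$1061.04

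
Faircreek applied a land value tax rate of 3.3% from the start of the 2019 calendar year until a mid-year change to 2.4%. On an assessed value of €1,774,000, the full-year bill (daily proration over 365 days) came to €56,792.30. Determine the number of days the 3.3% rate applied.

325 days

Let d = days at the first rate; then 365 − d days at the second rate.
€1,774,000 × [3.3%·d + 2.4%·(365−d)] / 365 = €56,792.30
Solving gives d = 325, so the new rate took effect on November 22, 2019.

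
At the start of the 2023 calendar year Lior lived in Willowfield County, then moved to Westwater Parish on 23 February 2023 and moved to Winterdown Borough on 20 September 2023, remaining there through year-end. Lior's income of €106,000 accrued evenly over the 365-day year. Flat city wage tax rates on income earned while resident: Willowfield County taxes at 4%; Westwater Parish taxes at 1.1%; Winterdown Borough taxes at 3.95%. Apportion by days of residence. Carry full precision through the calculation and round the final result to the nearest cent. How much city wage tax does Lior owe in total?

€2,464.86

Willowfield County, 1 January – 22 February 2023: 53 days → €106,000 × 4% × 53/365 = €615.6712
Westwater Parish, 23 February – 19 September 2023: 209 days → €106,000 × 1.1% × 209/365 = €667.6548
Winterdown Borough, 20 September – 31 December 2023: 103 days → €106,000 × 3.95% × 103/365 = €1,181.5370
Total = €2,464.8630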